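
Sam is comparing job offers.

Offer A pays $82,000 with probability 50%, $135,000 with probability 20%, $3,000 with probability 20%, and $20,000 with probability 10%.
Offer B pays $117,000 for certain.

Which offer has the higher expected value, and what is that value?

Offer A = 0.5 × 82000 + 0.2 × 135000 + 0.2 × 3000 + 0.1 × 20000 = 41000 + 27000 + 600 + 2000 = 70600
Offer B: 117000 (certain)

Offer B ($117,000)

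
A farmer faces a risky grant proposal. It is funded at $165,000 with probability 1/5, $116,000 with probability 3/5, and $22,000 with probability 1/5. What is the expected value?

$107,000

EV = 1/5 × 165000 + 3/5 × 116000 + 1/5 × 22000 = 33000 + 69600 + 4400 = 107000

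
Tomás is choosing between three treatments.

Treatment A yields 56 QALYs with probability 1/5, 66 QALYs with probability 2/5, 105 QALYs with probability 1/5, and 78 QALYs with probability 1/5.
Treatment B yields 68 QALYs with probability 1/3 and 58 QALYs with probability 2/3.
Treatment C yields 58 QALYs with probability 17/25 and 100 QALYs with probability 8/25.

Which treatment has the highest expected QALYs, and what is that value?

Treatment A = 1/5 × 56 + 2/5 × 66 + 1/5 × 105 + 1/5 × 78 = 11.2 + 26.4 + 21 + 15.6 = 74.2
Treatment B = 1/3 × 68 + 2/3 × 58 = 22.6667 + 38.6667 = 61.3333
Treatment C = 17/25 × 58 + 8/25 × 100 = 39.44 + 32 = 71.44

Treatment A (74.2 QALYs)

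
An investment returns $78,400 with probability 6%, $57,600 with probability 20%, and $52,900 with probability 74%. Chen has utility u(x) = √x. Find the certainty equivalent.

$55,225

E[u] = 0.06·√78400 + 0.2·√57600 + 0.74·√52900 = 0.06·280 + 0.2·240 + 0.74·230 = 235
CE = (235)² = 55225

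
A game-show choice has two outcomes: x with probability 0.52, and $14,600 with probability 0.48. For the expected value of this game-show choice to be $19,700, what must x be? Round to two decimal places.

x = $24,407.69

0.52·x + 0.48·14600 = 19700
0.52·x = 19700 − 7008 = 12692
x = 12692 / 0.52 = 24407.6923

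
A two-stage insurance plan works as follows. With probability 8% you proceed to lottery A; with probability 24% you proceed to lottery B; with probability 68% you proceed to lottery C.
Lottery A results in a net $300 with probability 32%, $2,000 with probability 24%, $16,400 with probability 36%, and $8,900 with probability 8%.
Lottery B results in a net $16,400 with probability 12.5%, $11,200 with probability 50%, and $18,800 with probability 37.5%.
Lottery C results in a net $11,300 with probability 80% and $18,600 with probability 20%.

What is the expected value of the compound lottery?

EV(A) = 0.32 × 300 + 0.24 × 2000 + 0.36 × 16400 + 0.08 × 8900 = 96 + 480 + 5904 + 712 = 7192
EV(B) = 0.125 × 16400 + 0.5 × 11200 + 0.375 × 18800 = 2050 + 5600 + 7050 = 14700
EV(C) = 0.8 × 11300 + 0.2 × 18600 = 9040 + 3720 = 12760
Overall = 0.08 × 7192 + 0.24 × 14700 + 0.68 × 12760 = 575.36 + 3528 + 8676.8 = 12780.16

$12,780.16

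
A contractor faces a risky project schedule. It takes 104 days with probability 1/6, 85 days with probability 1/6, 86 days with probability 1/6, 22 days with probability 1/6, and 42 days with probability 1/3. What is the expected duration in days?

EV = 1/6 × 104 + 1/6 × 85 + 1/6 × 86 + 1/6 × 22 + 1/3 × 42 = 17.3333 + 14.1667 + 14.3333 + 3.6667 + 14 = 63.5

63.5 days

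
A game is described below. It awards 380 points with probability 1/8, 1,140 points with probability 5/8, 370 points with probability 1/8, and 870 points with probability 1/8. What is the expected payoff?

EV = 1/8 × 380 + 5/8 × 1140 + 1/8 × 370 + 1/8 × 870 = 47.5 + 712.5 + 46.25 + 108.75 = 915

915 points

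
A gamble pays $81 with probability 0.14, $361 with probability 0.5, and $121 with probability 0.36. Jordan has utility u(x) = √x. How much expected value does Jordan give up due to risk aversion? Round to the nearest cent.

E[u] = 0.14·√81 + 0.5·√361 + 0.36·√121 = 0.14·9 + 0.5·19 + 0.36·11 = 14.72
CE = (14.72)² = 216.6784
Risk premium = EV − CE = 235.4 − 216.6784 = 18.7216

$18.72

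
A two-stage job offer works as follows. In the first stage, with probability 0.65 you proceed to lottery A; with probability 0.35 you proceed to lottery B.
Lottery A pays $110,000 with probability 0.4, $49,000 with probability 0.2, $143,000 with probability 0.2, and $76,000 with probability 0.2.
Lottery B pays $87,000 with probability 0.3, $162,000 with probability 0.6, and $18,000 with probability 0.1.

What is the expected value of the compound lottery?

$107,225

EV(A) = 0.4 × 110000 + 0.2 × 49000 + 0.2 × 143000 + 0.2 × 76000 = 44000 + 9800 + 28600 + 15200 = 97600
EV(B) = 0.3 × 87000 + 0.6 × 162000 + 0.1 × 18000 = 26100 + 97200 + 1800 = 125100
Overall = 0.65 × 97600 + 0.35 × 125100 = 63440 + 43785 = 107225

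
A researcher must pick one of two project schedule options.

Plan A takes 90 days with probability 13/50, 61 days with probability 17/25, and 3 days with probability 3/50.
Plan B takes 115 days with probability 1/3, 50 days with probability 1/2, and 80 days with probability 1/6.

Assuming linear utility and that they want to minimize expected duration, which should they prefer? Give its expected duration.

Plan A (65.06 days)

Plan A = 13/50 × 90 + 17/25 × 61 + 3/50 × 3 = 23.4 + 41.48 + 0.18 = 65.06
Plan B = 1/3 × 115 + 1/2 × 50 + 1/6 × 80 = 38.3333 + 25 + 13.3333 = 76.6667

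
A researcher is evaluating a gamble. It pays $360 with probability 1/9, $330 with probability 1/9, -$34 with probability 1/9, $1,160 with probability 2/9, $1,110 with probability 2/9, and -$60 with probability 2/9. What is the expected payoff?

$564

EV = 1/9 × 360 + 1/9 × 330 + 1/9 × (-34) + 2/9 × 1160 + 2/9 × 1110 + 2/9 × (-60) = 40 + 36.6667 − 3.7778 + 257.7778 + 246.6667 − 13.3333 = 564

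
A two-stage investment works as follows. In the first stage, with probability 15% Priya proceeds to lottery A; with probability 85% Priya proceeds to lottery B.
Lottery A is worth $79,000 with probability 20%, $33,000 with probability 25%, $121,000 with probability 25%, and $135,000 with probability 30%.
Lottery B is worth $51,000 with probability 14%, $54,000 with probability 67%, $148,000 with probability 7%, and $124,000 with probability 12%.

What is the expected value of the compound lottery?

$72,496

EV(A) = 0.2 × 79000 + 0.25 × 33000 + 0.25 × 121000 + 0.3 × 135000 = 15800 + 8250 + 30250 + 40500 = 94800
EV(B) = 0.14 × 51000 + 0.67 × 54000 + 0.07 × 148000 + 0.12 × 124000 = 7140 + 36180 + 10360 + 14880 = 68560
Overall = 0.15 × 94800 + 0.85 × 68560 = 14220 + 58276 = 72496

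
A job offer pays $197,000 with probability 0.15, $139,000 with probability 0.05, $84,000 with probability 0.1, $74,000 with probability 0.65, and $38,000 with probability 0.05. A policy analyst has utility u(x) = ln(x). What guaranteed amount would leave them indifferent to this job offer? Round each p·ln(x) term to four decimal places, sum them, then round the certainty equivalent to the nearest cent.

E[u] = 0.15·ln(197000) + 0.05·ln(139000) + 0.1·ln(84000) + 0.65·ln(74000) + 0.05·ln(38000) = 1.8286 + 0.5921 + 1.1339 + 7.2877 + 0.5273 = 11.3696
CE = e^11.3696 ≈ 86647.20

$86,647.20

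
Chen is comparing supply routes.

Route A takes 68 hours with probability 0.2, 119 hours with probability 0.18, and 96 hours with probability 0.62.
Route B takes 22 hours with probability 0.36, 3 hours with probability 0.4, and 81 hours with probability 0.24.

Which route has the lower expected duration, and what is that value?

Route A = 0.2 × 68 + 0.18 × 119 + 0.62 × 96 = 13.6 + 21.42 + 59.52 = 94.54
Route B = 0.36 × 22 + 0.4 × 3 + 0.24 × 81 = 7.92 + 1.2 + 19.44 = 28.56

Route B (28.56 hours)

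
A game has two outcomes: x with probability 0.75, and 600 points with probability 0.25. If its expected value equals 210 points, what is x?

x = 80 points

0.75·x + 0.25·600 = 210
0.75·x = 210 − 150 = 60
x = 60 / 0.75 = 80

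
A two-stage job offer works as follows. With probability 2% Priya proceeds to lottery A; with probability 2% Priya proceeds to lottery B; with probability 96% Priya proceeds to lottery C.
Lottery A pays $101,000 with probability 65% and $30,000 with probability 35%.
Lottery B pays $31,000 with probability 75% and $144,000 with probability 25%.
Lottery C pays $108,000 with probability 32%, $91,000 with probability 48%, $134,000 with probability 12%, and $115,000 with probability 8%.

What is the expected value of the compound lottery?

$102,087.20

EV(A) = 0.65 × 101000 + 0.35 × 30000 = 65650 + 10500 = 76150
EV(B) = 0.75 × 31000 + 0.25 × 144000 = 23250 + 36000 = 59250
EV(C) = 0.32 × 108000 + 0.48 × 91000 + 0.12 × 134000 + 0.08 × 115000 = 34560 + 43680 + 16080 + 9200 = 103520
Overall = 0.02 × 76150 + 0.02 × 59250 + 0.96 × 103520 = 1523 + 1185 + 99379.2 = 102087.2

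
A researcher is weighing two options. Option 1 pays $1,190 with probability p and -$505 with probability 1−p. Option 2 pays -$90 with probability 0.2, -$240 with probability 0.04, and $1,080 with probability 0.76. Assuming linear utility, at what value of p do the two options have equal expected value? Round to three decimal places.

p = 0.766

EV(Option 2) = 0.2 × (-90) + 0.04 × (-240) + 0.76 × 1080 = -18 − 9.6 + 820.8 = 793.2
p·1190 + (1−p)·(-505) = 793.2
1695p − 505 = 793.2
p = (793.2 + 505) / 1695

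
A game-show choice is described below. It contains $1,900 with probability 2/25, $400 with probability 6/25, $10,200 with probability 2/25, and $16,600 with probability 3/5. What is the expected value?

$11,024

EV = 2/25 × 1900 + 6/25 × 400 + 2/25 × 10200 + 3/5 × 16600 = 152 + 96 + 816 + 9960 = 11024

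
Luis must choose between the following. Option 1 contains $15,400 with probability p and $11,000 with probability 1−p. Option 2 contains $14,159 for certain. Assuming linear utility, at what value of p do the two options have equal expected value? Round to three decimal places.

p = 0.718

p·15400 + (1−p)·11000 = 14159
4400p + 11000 = 14159
p = (14159 − 11000) / 4400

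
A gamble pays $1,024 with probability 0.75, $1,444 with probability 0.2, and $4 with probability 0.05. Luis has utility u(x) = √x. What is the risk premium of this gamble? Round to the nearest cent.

E[u] = 0.75·√1024 + 0.2·√1444 + 0.05·√4 = 0.75·32 + 0.2·38 + 0.05·2 = 31.7
CE = (31.7)² = 1004.89
Risk premium = EV − CE = 1057 − 1004.89 = 52.11

$52.11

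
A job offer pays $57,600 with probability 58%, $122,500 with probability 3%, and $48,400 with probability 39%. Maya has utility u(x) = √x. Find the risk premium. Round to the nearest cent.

$498.75

E[u] = 0.58·√57600 + 0.03·√122500 + 0.39·√48400 = 0.58·240 + 0.03·350 + 0.39·220 = 235.5
CE = (235.5)² = 55460.25
Risk premium = EV − CE = 55959 − 55460.25 = 498.75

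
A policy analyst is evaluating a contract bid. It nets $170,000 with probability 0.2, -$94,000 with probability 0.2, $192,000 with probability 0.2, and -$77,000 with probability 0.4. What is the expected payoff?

EV = 0.2 × 170000 + 0.2 × (-94000) + 0.2 × 192000 + 0.4 × (-77000) = 34000 − 18800 + 38400 − 30800 = 22800

$22,800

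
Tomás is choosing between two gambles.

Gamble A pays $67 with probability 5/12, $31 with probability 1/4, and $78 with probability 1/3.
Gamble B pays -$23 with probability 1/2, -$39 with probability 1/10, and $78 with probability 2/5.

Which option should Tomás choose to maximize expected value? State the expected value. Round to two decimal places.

Gamble A ($61.67)

Gamble A = 5/12 × 67 + 1/4 × 31 + 1/3 × 78 = 27.9167 + 7.75 + 26 = 61.6667
Gamble B = 1/2 × (-23) + 1/10 × (-39) + 2/5 × 78 = -11.5 − 3.9 + 31.2 = 15.8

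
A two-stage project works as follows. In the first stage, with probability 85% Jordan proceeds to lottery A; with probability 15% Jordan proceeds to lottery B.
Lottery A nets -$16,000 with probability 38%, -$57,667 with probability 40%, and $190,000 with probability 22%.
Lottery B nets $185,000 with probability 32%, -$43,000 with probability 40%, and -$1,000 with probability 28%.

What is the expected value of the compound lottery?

$17,013.22

EV(A) = 0.38 × (-16000) + 0.4 × (-57667) + 0.22 × 190000 = -6080 − 23066.8 + 41800 = 12653.2
EV(B) = 0.32 × 185000 + 0.4 × (-43000) + 0.28 × (-1000) = 59200 − 17200 − 280 = 41720
Overall = 0.85 × 12653.2 + 0.15 × 41720 = 10755.22 + 6258 = 17013.22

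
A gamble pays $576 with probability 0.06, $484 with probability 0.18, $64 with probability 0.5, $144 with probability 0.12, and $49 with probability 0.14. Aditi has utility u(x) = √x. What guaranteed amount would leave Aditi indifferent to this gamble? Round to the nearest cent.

E[u] = 0.06·√576 + 0.18·√484 + 0.5·√64 + 0.12·√144 + 0.14·√49 = 0.06·24 + 0.18·22 + 0.5·8 + 0.12·12 + 0.14·7 = 11.82
CE = (11.82)² = 139.7124

$139.71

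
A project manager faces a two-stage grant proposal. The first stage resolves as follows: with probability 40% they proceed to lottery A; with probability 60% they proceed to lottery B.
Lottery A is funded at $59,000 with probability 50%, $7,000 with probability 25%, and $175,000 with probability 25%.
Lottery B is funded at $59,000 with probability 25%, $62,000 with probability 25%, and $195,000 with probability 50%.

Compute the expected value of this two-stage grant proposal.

$106,650

EV(A) = 0.5 × 59000 + 0.25 × 7000 + 0.25 × 175000 = 29500 + 1750 + 43750 = 75000
EV(B) = 0.25 × 59000 + 0.25 × 62000 + 0.5 × 195000 = 14750 + 15500 + 97500 = 127750
Overall = 0.4 × 75000 + 0.6 × 127750 = 30000 + 76650 = 106650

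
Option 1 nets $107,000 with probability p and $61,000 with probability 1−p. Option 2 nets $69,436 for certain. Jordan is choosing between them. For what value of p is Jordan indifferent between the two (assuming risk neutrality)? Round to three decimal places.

p = 0.183

p·107000 + (1−p)·61000 = 69436
46000p + 61000 = 69436
p = (69436 − 61000) / 46000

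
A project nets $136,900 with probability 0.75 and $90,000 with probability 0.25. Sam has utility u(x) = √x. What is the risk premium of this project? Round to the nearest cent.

E[u] = 0.75·√136900 + 0.25·√90000 = 0.75·370 + 0.25·300 = 352.5
CE = (352.5)² = 124256.25
Risk premium = EV − CE = 125175 − 124256.25 = 918.75

$918.75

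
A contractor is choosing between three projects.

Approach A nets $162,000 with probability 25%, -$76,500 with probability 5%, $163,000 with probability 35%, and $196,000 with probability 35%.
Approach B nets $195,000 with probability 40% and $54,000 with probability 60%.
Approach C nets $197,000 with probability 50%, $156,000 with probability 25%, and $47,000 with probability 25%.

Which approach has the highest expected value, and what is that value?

Approach A = 0.25 × 162000 + 0.05 × (-76500) + 0.35 × 163000 + 0.35 × 196000 = 40500 − 3825 + 57050 + 68600 = 162325
Approach B = 0.4 × 195000 + 0.6 × 54000 = 78000 + 32400 = 110400
Approach C = 0.5 × 197000 + 0.25 × 156000 + 0.25 × 47000 = 98500 + 39000 + 11750 = 149250

Approach A ($162,325)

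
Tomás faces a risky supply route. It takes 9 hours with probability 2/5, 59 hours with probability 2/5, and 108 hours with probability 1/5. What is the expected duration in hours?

48.8 hours

EV = 2/5 × 9 + 2/5 × 59 + 1/5 × 108 = 3.6 + 23.6 + 21.6 = 48.8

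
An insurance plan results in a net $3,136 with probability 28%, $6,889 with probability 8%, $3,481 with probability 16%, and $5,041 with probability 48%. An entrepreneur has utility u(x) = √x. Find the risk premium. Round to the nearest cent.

$70.93

E[u] = 0.28·√3136 + 0.08·√6889 + 0.16·√3481 + 0.48·√5041 = 0.28·56 + 0.08·83 + 0.16·59 + 0.48·71 = 65.84
CE = (65.84)² = 4334.9056
Risk premium = EV − CE = 4405.84 − 4334.9056 = 70.9344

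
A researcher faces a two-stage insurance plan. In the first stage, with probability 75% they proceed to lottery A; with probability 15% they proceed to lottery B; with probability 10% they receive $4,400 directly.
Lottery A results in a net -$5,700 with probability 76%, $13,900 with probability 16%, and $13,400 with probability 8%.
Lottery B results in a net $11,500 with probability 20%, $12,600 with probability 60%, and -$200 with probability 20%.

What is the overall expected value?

$1,136

EV(A) = 0.76 × (-5700) + 0.16 × 13900 + 0.08 × 13400 = -4332 + 2224 + 1072 = -1036
EV(B) = 0.2 × 11500 + 0.6 × 12600 + 0.2 × (-200) = 2300 + 7560 − 40 = 9820
Branch C: 4400 (certain)
Overall = 0.75 × (-1036) + 0.15 × 9820 + 0.1 × 4400 = -777 + 1473 + 440 = 1136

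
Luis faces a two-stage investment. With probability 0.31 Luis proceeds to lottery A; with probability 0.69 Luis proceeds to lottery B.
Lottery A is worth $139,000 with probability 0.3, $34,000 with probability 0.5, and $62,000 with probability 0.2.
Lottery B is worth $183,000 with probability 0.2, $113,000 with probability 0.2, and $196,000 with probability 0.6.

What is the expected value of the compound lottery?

EV(A) = 0.3 × 139000 + 0.5 × 34000 + 0.2 × 62000 = 41700 + 17000 + 12400 = 71100
EV(B) = 0.2 × 183000 + 0.2 × 113000 + 0.6 × 196000 = 36600 + 22600 + 117600 = 176800
Overall = 0.31 × 71100 + 0.69 × 176800 = 22041 + 121992 = 144033

$144,033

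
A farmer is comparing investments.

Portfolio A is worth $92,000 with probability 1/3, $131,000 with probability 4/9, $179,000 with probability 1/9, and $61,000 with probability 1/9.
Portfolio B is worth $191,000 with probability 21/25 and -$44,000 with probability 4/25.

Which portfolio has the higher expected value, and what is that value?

Portfolio A = 1/3 × 92000 + 4/9 × 131000 + 1/9 × 179000 + 1/9 × 61000 = 30666.6667 + 58222.2222 + 19888.8889 + 6777.7778 = 115555.5556
Portfolio B = 21/25 × 191000 + 4/25 × (-44000) = 160440 − 7040 = 153400

Portfolio B ($153,400)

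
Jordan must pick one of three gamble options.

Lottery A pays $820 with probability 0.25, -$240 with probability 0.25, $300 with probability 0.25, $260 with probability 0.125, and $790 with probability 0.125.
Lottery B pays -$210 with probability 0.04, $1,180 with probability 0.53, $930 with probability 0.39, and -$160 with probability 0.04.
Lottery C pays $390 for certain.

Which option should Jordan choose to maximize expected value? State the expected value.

Lottery A = 0.25 × 820 + 0.25 × (-240) + 0.25 × 300 + 0.125 × 260 + 0.125 × 790 = 205 − 60 + 75 + 32.5 + 98.75 = 351.25
Lottery B = 0.04 × (-210) + 0.53 × 1180 + 0.39 × 930 + 0.04 × (-160) = -8.4 + 625.4 + 362.7 − 6.4 = 973.3
Lottery C: 390 (certain)

Lottery B ($973.30)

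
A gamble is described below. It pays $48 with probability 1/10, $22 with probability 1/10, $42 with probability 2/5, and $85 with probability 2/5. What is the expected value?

EV = 1/10 × 48 + 1/10 × 22 + 2/5 × 42 + 2/5 × 85 = 4.8 + 2.2 + 16.8 + 34 = 57.8

$57.80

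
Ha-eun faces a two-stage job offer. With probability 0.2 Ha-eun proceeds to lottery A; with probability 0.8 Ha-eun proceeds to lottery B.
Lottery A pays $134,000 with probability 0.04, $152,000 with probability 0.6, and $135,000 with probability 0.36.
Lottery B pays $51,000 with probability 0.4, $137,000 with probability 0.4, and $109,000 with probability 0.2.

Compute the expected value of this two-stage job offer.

EV(A) = 0.04 × 134000 + 0.6 × 152000 + 0.36 × 135000 = 5360 + 91200 + 48600 = 145160
EV(B) = 0.4 × 51000 + 0.4 × 137000 + 0.2 × 109000 = 20400 + 54800 + 21800 = 97000
Overall = 0.2 × 145160 + 0.8 × 97000 = 29032 + 77600 = 106632

$106,632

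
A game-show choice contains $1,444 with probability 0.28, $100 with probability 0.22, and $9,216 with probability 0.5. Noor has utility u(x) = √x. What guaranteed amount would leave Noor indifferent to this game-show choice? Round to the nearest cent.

E[u] = 0.28·√1444 + 0.22·√100 + 0.5·√9216 = 0.28·38 + 0.22·10 + 0.5·96 = 60.84
CE = (60.84)² = 3701.5056

$3,701.51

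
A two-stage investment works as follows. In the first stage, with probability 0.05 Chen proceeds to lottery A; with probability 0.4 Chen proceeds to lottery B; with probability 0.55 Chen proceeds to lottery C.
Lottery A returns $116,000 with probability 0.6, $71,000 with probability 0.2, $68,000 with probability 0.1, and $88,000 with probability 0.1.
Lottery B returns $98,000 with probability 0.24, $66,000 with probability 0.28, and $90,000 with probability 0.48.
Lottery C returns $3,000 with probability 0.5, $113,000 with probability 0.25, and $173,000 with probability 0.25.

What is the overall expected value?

$79,200

EV(A) = 0.6 × 116000 + 0.2 × 71000 + 0.1 × 68000 + 0.1 × 88000 = 69600 + 14200 + 6800 + 8800 = 99400
EV(B) = 0.24 × 98000 + 0.28 × 66000 + 0.48 × 90000 = 23520 + 18480 + 43200 = 85200
EV(C) = 0.5 × 3000 + 0.25 × 113000 + 0.25 × 173000 = 1500 + 28250 + 43250 = 73000
Overall = 0.05 × 99400 + 0.4 × 85200 + 0.55 × 73000 = 4970 + 34080 + 40150 = 79200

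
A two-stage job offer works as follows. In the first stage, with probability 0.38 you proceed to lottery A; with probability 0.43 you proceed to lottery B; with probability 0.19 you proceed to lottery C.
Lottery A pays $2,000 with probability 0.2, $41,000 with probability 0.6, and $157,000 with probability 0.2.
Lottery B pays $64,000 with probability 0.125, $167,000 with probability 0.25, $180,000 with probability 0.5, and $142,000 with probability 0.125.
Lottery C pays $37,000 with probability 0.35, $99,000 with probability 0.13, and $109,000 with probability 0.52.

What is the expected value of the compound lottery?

EV(A) = 0.2 × 2000 + 0.6 × 41000 + 0.2 × 157000 = 400 + 24600 + 31400 = 56400
EV(B) = 0.125 × 64000 + 0.25 × 167000 + 0.5 × 180000 + 0.125 × 142000 = 8000 + 41750 + 90000 + 17750 = 157500
EV(C) = 0.35 × 37000 + 0.13 × 99000 + 0.52 × 109000 = 12950 + 12870 + 56680 = 82500
Overall = 0.38 × 56400 + 0.43 × 157500 + 0.19 × 82500 = 21432 + 67725 + 15675 = 104832

$104,832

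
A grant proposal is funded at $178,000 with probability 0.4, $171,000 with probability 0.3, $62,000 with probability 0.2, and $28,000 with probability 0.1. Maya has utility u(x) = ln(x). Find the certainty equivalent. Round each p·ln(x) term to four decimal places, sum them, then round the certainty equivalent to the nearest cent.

E[u] = 0.4·ln(178000) + 0.3·ln(171000) + 0.2·ln(62000) + 0.1·ln(28000) = 4.8358 + 3.6148 + 2.2070 + 1.0240 = 11.6816
CE = e^11.6816 ≈ 118373.48

$118,373.48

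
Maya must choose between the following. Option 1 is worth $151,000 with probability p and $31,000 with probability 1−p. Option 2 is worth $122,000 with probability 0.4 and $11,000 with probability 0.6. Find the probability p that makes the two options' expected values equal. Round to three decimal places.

EV(Option 2) = 0.4 × 122000 + 0.6 × 11000 = 48800 + 6600 = 55400
p·151000 + (1−p)·31000 = 55400
120000p + 31000 = 55400
p = (55400 − 31000) / 120000

p = 0.203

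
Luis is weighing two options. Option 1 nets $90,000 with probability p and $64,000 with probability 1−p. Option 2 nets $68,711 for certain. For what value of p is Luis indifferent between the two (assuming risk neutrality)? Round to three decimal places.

p = 0.181

p·90000 + (1−p)·64000 = 68711
26000p + 64000 = 68711
p = (68711 − 64000) / 26000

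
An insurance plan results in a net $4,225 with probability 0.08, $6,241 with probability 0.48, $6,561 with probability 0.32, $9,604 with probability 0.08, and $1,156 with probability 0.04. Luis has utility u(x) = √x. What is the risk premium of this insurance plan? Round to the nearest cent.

E[u] = 0.08·√4225 + 0.48·√6241 + 0.32·√6561 + 0.08·√9604 + 0.04·√1156 = 0.08·65 + 0.48·79 + 0.32·81 + 0.08·98 + 0.04·34 = 78.24
CE = (78.24)² = 6121.4976
Risk premium = EV − CE = 6247.76 − 6121.4976 = 126.2624

$126.26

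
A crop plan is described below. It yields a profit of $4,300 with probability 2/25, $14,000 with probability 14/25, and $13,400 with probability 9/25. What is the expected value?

$13,008

EV = 2/25 × 4300 + 14/25 × 14000 + 9/25 × 13400 = 344 + 7840 + 4824 = 13008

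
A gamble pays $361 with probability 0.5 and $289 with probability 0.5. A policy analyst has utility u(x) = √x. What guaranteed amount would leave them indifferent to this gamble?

$324

E[u] = 0.5·√361 + 0.5·√289 = 0.5·19 + 0.5·17 = 18
CE = (18)² = 324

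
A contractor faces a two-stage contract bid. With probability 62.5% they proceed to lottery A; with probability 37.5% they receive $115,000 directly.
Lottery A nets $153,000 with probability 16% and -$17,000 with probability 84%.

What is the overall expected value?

$49,500

EV(A) = 0.16 × 153000 + 0.84 × (-17000) = 24480 − 14280 = 10200
Branch B: 115000 (certain)
Overall = 0.625 × 10200 + 0.375 × 115000 = 6375 + 43125 = 49500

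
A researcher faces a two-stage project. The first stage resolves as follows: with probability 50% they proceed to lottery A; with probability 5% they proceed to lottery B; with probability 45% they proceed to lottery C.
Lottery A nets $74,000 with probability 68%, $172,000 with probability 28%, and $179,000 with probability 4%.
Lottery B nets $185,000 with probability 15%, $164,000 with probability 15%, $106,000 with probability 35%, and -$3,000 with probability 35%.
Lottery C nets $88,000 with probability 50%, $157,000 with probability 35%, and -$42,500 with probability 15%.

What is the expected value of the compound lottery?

EV(A) = 0.68 × 74000 + 0.28 × 172000 + 0.04 × 179000 = 50320 + 48160 + 7160 = 105640
EV(B) = 0.15 × 185000 + 0.15 × 164000 + 0.35 × 106000 + 0.35 × (-3000) = 27750 + 24600 + 37100 − 1050 = 88400
EV(C) = 0.5 × 88000 + 0.35 × 157000 + 0.15 × (-42500) = 44000 + 54950 − 6375 = 92575
Overall = 0.5 × 105640 + 0.05 × 88400 + 0.45 × 92575 = 52820 + 4420 + 41658.75 = 98898.75

$98,898.75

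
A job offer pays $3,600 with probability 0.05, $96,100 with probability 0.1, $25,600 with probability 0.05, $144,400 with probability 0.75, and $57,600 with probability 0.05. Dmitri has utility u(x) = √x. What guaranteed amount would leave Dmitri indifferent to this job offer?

$114,921

E[u] = 0.05·√3600 + 0.1·√96100 + 0.05·√25600 + 0.75·√144400 + 0.05·√57600 = 0.05·60 + 0.1·310 + 0.05·160 + 0.75·380 + 0.05·240 = 339
CE = (339)² = 114921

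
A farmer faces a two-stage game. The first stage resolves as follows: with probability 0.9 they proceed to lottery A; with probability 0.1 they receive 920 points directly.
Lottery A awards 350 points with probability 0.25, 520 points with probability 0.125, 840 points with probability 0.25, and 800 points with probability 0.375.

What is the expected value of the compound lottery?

688.25 points

EV(A) = 0.25 × 350 + 0.125 × 520 + 0.25 × 840 + 0.375 × 800 = 87.5 + 65 + 210 + 300 = 662.5
Branch B: 920 (certain)
Overall = 0.9 × 662.5 + 0.1 × 920 = 596.25 + 92 = 688.25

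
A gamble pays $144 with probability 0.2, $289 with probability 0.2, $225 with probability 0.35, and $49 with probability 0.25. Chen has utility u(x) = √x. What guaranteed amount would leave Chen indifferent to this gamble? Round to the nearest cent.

$163.84

E[u] = 0.2·√144 + 0.2·√289 + 0.35·√225 + 0.25·√49 = 0.2·12 + 0.2·17 + 0.35·15 + 0.25·7 = 12.8
CE = (12.8)² = 163.84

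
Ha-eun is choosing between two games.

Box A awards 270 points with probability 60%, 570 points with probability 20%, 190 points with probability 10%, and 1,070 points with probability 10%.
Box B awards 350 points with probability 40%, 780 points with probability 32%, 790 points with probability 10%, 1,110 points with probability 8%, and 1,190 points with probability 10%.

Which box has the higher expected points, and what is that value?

Box A = 0.6 × 270 + 0.2 × 570 + 0.1 × 190 + 0.1 × 1070 = 162 + 114 + 19 + 107 = 402
Box B = 0.4 × 350 + 0.32 × 780 + 0.1 × 790 + 0.08 × 1110 + 0.1 × 1190 = 140 + 249.6 + 79 + 88.8 + 119 = 676.4

Box B (676.4 points)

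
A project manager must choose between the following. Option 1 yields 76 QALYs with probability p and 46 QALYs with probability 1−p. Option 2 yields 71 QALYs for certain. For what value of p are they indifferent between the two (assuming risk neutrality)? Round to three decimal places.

p = 0.833

p·76 + (1−p)·46 = 71
30p + 46 = 71
p = (71 − 46) / 30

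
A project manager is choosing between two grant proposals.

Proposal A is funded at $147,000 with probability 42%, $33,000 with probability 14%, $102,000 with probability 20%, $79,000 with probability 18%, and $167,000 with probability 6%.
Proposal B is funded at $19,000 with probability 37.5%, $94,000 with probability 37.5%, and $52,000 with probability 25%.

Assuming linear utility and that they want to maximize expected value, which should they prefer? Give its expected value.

Proposal A ($111,000)

Proposal A = 0.42 × 147000 + 0.14 × 33000 + 0.2 × 102000 + 0.18 × 79000 + 0.06 × 167000 = 61740 + 4620 + 20400 + 14220 + 10020 = 111000
Proposal B = 0.375 × 19000 + 0.375 × 94000 + 0.25 × 52000 = 7125 + 35250 + 13000 = 55375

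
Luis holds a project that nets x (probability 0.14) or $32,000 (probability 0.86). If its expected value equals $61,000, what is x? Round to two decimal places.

0.14·x + 0.86·32000 = 61000
0.14·x = 61000 − 27520 = 33480
x = 33480 / 0.14 = 239142.8571

x = $239,142.86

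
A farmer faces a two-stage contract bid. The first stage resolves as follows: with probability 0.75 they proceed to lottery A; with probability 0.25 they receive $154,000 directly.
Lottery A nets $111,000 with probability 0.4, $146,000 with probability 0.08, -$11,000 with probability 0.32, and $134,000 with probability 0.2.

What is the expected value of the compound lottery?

$98,020

EV(A) = 0.4 × 111000 + 0.08 × 146000 + 0.32 × (-11000) + 0.2 × 134000 = 44400 + 11680 − 3520 + 26800 = 79360
Branch B: 154000 (certain)
Overall = 0.75 × 79360 + 0.25 × 154000 = 59520 + 38500 = 98020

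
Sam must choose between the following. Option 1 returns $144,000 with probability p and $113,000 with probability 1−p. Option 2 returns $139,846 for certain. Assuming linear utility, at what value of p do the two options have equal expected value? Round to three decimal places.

p = 0.866

p·144000 + (1−p)·113000 = 139846
31000p + 113000 = 139846
p = (139846 − 113000) / 31000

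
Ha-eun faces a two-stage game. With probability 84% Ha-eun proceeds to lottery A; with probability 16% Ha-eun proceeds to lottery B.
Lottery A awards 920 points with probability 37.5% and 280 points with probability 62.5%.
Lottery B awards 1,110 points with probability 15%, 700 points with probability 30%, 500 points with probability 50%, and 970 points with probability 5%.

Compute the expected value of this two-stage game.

544.8 points

EV(A) = 0.375 × 920 + 0.625 × 280 = 345 + 175 = 520
EV(B) = 0.15 × 1110 + 0.3 × 700 + 0.5 × 500 + 0.05 × 970 = 166.5 + 210 + 250 + 48.5 = 675
Overall = 0.84 × 520 + 0.16 × 675 = 436.8 + 108 = 544.8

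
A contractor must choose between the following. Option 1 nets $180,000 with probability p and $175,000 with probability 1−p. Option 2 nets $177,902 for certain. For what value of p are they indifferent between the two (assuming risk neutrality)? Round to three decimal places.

p = 0.580

p·180000 + (1−p)·175000 = 177902
5000p + 175000 = 177902
p = (177902 − 175000) / 5000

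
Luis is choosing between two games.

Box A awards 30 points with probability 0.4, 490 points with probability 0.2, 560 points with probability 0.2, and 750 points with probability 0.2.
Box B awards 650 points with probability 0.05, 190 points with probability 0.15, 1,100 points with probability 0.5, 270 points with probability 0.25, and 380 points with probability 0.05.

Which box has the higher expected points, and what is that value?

Box A = 0.4 × 30 + 0.2 × 490 + 0.2 × 560 + 0.2 × 750 = 12 + 98 + 112 + 150 = 372
Box B = 0.05 × 650 + 0.15 × 190 + 0.5 × 1100 + 0.25 × 270 + 0.05 × 380 = 32.5 + 28.5 + 550 + 67.5 + 19 = 697.5

Box B (697.5 points)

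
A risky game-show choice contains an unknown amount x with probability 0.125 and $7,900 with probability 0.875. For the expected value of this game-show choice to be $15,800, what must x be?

x = $71,100

0.125·x + 0.875·7900 = 15800
0.125·x = 15800 − 6912.5 = 8887.5
x = 8887.5 / 0.125 = 71100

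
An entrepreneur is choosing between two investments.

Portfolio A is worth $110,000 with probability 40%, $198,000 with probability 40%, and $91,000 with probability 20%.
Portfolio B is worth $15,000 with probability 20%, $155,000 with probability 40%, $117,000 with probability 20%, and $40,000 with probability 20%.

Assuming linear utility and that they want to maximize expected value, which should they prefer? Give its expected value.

Portfolio A ($141,400)

Portfolio A = 0.4 × 110000 + 0.4 × 198000 + 0.2 × 91000 = 44000 + 79200 + 18200 = 141400
Portfolio B = 0.2 × 15000 + 0.4 × 155000 + 0.2 × 117000 + 0.2 × 40000 = 3000 + 62000 + 23400 + 8000 = 96400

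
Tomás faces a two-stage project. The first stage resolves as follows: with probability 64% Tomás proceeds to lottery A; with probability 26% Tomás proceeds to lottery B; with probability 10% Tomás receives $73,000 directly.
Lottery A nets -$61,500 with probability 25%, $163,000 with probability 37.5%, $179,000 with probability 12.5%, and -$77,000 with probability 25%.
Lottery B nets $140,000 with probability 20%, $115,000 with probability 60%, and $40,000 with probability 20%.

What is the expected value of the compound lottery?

EV(A) = 0.25 × (-61500) + 0.375 × 163000 + 0.125 × 179000 + 0.25 × (-77000) = -15375 + 61125 + 22375 − 19250 = 48875
EV(B) = 0.2 × 140000 + 0.6 × 115000 + 0.2 × 40000 = 28000 + 69000 + 8000 = 105000
Branch C: 73000 (certain)
Overall = 0.64 × 48875 + 0.26 × 105000 + 0.1 × 73000 = 31280 + 27300 + 7300 = 65880

$65,880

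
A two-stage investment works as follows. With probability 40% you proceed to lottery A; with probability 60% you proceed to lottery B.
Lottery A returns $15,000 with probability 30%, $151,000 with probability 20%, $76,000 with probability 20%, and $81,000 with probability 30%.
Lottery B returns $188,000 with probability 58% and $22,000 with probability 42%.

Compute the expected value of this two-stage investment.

$100,648

EV(A) = 0.3 × 15000 + 0.2 × 151000 + 0.2 × 76000 + 0.3 × 81000 = 4500 + 30200 + 15200 + 24300 = 74200
EV(B) = 0.58 × 188000 + 0.42 × 22000 = 109040 + 9240 = 118280
Overall = 0.4 × 74200 + 0.6 × 118280 = 29680 + 70968 = 100648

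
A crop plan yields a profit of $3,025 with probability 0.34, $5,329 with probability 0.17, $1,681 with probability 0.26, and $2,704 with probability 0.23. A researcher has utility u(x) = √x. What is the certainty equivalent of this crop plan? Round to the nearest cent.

E[u] = 0.34·√3025 + 0.17·√5329 + 0.26·√1681 + 0.23·√2704 = 0.34·55 + 0.17·73 + 0.26·41 + 0.23·52 = 53.73
CE = (53.73)² = 2886.9129

$2,886.91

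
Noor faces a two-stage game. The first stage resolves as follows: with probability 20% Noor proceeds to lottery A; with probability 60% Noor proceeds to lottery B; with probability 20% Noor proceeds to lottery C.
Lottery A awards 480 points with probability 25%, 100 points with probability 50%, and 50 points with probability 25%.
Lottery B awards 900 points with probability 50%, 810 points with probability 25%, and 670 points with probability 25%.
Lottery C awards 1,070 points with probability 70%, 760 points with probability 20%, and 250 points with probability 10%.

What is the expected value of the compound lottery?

EV(A) = 0.25 × 480 + 0.5 × 100 + 0.25 × 50 = 120 + 50 + 12.5 = 182.5
EV(B) = 0.5 × 900 + 0.25 × 810 + 0.25 × 670 = 450 + 202.5 + 167.5 = 820
EV(C) = 0.7 × 1070 + 0.2 × 760 + 0.1 × 250 = 749 + 152 + 25 = 926
Overall = 0.2 × 182.5 + 0.6 × 820 + 0.2 × 926 = 36.5 + 492 + 185.2 = 713.7

713.7 points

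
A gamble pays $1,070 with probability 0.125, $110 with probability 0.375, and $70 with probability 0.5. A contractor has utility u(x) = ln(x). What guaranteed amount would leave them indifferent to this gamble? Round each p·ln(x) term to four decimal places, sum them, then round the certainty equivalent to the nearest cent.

$116.61

E[u] = 0.125·ln(1070) + 0.375·ln(110) + 0.5·ln(70) = 0.8719 + 1.7627 + 2.1242 = 4.7588
CE = e^4.7588 ≈ 116.61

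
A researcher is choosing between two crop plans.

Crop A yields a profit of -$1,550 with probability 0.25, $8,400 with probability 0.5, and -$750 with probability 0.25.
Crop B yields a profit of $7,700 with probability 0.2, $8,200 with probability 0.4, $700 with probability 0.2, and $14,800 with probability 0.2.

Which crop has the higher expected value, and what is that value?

Crop B ($7,920)

Crop A = 0.25 × (-1550) + 0.5 × 8400 + 0.25 × (-750) = -387.5 + 4200 − 187.5 = 3625
Crop B = 0.2 × 7700 + 0.4 × 8200 + 0.2 × 700 + 0.2 × 14800 = 1540 + 3280 + 140 + 2960 = 7920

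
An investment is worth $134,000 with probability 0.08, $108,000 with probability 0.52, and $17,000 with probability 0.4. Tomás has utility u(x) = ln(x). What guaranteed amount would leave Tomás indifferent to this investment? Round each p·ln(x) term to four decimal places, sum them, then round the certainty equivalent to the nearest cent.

E[u] = 0.08·ln(134000) + 0.52·ln(108000) + 0.4·ln(17000) = 0.9444 + 6.0267 + 3.8964 = 10.8675
CE = e^10.8675 ≈ 52443.94

$52,443.94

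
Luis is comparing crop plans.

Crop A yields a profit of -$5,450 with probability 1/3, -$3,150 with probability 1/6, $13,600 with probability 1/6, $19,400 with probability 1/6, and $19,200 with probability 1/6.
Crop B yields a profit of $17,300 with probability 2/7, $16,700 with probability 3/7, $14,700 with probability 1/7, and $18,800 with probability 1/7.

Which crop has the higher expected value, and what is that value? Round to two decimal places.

Crop A = 1/3 × (-5450) + 1/6 × (-3150) + 1/6 × 13600 + 1/6 × 19400 + 1/6 × 19200 = -1816.6667 − 525 + 2266.6667 + 3233.3333 + 3200 = 6358.3333
Crop B = 2/7 × 17300 + 3/7 × 16700 + 1/7 × 14700 + 1/7 × 18800 = 4942.8571 + 7157.1429 + 2100 + 2685.7143 = 16885.7143

Crop B ($16,885.71)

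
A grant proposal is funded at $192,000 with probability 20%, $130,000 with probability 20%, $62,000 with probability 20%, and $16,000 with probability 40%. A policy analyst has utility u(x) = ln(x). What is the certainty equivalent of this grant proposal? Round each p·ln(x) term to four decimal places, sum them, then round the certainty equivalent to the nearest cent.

E[u] = 0.2·ln(192000) + 0.2·ln(130000) + 0.2·ln(62000) + 0.4·ln(16000) = 2.4331 + 2.3551 + 2.2070 + 3.8721 = 10.8673
CE = e^10.8673 ≈ 52433.45

$52,433.45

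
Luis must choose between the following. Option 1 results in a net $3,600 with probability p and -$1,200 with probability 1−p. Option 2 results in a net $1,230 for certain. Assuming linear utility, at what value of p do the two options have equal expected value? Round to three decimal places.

p·3600 + (1−p)·(-1200) = 1230
4800p − 1200 = 1230
p = (1230 + 1200) / 4800

p = 0.506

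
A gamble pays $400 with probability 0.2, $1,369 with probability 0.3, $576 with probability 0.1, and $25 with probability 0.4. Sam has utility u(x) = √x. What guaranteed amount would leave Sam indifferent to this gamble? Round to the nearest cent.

E[u] = 0.2·√400 + 0.3·√1369 + 0.1·√576 + 0.4·√25 = 0.2·20 + 0.3·37 + 0.1·24 + 0.4·5 = 19.5
CE = (19.5)² = 380.25

$380.25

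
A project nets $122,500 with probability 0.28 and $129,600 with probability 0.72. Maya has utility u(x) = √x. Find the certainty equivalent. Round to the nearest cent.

E[u] = 0.28·√122500 + 0.72·√129600 = 0.28·350 + 0.72·360 = 357.2
CE = (357.2)² = 127591.84

$127,591.84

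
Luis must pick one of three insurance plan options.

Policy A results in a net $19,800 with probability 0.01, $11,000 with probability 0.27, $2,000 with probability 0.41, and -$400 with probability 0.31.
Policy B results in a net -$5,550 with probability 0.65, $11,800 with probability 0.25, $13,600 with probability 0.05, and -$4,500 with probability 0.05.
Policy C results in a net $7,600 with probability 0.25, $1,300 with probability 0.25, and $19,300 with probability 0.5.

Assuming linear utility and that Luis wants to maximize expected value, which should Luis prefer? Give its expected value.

Policy C ($11,875)

Policy A = 0.01 × 19800 + 0.27 × 11000 + 0.41 × 2000 + 0.31 × (-400) = 198 + 2970 + 820 − 124 = 3864
Policy B = 0.65 × (-5550) + 0.25 × 11800 + 0.05 × 13600 + 0.05 × (-4500) = -3607.5 + 2950 + 680 − 225 = -202.5
Policy C = 0.25 × 7600 + 0.25 × 1300 + 0.5 × 19300 = 1900 + 325 + 9650 = 11875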